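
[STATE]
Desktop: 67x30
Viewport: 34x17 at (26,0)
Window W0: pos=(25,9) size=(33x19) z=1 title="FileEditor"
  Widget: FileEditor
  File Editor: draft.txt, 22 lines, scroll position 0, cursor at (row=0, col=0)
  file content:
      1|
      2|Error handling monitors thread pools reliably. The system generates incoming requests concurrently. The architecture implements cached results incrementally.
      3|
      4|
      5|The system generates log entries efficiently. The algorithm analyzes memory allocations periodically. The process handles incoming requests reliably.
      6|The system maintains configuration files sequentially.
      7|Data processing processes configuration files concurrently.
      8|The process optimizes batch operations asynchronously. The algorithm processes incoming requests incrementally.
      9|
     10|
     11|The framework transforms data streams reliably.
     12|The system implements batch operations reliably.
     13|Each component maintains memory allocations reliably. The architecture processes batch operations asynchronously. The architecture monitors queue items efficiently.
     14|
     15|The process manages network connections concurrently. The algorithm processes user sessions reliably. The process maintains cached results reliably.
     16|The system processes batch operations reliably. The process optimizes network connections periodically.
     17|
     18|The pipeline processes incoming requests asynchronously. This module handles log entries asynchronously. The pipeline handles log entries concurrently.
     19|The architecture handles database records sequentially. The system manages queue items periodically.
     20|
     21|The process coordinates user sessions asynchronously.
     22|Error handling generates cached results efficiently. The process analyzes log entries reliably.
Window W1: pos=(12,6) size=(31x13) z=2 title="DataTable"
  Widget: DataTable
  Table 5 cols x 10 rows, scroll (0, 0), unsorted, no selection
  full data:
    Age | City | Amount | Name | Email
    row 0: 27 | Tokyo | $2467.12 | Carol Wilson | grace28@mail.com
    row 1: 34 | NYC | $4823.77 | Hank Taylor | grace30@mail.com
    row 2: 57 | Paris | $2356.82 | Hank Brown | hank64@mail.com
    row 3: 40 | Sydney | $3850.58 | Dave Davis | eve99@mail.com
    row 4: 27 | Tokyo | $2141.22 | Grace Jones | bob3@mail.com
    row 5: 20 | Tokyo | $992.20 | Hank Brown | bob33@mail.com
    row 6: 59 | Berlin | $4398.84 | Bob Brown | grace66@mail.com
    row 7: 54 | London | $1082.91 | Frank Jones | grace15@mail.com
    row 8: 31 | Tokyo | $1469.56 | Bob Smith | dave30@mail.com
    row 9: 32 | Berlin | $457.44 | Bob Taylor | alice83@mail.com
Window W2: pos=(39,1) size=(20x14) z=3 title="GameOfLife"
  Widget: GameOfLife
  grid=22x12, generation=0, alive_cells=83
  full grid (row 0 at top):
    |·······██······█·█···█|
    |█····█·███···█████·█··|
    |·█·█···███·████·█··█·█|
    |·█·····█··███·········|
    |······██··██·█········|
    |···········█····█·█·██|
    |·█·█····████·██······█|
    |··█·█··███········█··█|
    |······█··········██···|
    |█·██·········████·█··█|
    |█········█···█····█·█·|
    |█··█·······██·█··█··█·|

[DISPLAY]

                                  
             ┏━━━━━━━━━━━━━━━━━━┓ 
             ┃ GameOfLife       ┃ 
             ┠──────────────────┨ 
             ┃Gen: 0            ┃ 
             ┃···█·███···█████·█┃ 
━━━━━━━━━━━━━┃·█···███·████·█··█┃ 
             ┃·····█··███·······┃ 
─────────────┃····██··██·█······┃ 
ount  │Name  ┃·········█····█·█·┃ 
──────┼──────┃·█····████·██·····┃ 
467.12│Carol ┃█·█··███········█·┃ 
823.77│Hank T┃····█··········██·┃ 
356.82│Hank B┃██·········████·█·┃ 
850.58│Dave D┗━━━━━━━━━━━━━━━━━━┛ 
141.22│Grace Jon┃             ░┃  
92.20 │Hank Brow┃tes log entri░┃  


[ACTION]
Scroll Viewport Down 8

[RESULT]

─────────────┃····██··██·█······┃ 
ount  │Name  ┃·········█····█·█·┃ 
──────┼──────┃·█····████·██·····┃ 
467.12│Carol ┃█·█··███········█·┃ 
823.77│Hank T┃····█··········██·┃ 
356.82│Hank B┃██·········████·█·┃ 
850.58│Dave D┗━━━━━━━━━━━━━━━━━━┛ 
141.22│Grace Jon┃             ░┃  
92.20 │Hank Brow┃tes log entri░┃  
398.84│Bob Brown┃ins configura░┃  
━━━━━━━━━━━━━━━━┛rocesses conf░┃  
The process optimizes batch op░┃  
                              ░┃  
                              ░┃  
The framework transforms data ░┃  
The system implements batch op░┃  
Each component maintains memor░┃  


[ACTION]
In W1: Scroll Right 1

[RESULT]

─────────────┃····██··██·█······┃ 
unt  │Name   ┃·········█····█·█·┃ 
─────┼───────┃·█····████·██·····┃ 
67.12│Carol W┃█·█··███········█·┃ 
23.77│Hank Ta┃····█··········██·┃ 
56.82│Hank Br┃██·········████·█·┃ 
50.58│Dave Da┗━━━━━━━━━━━━━━━━━━┛ 
41.22│Grace Jone┃             ░┃  
2.20 │Hank Brown┃tes log entri░┃  
98.84│Bob Brown ┃ins configura░┃  
━━━━━━━━━━━━━━━━┛rocesses conf░┃  
The process optimizes batch op░┃  
                              ░┃  
                              ░┃  
The framework transforms data ░┃  
The system implements batch op░┃  
Each component maintains memor░┃  


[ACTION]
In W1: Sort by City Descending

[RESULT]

─────────────┃····██··██·█······┃ 
unt  │Name   ┃·········█····█·█·┃ 
─────┼───────┃·█····████·██·····┃ 
67.12│Carol W┃█·█··███········█·┃ 
41.22│Grace J┃····█··········██·┃ 
2.20 │Hank Br┃██·········████·█·┃ 
69.56│Bob Smi┗━━━━━━━━━━━━━━━━━━┛ 
50.58│Dave Davis┃             ░┃  
56.82│Hank Brown┃tes log entri░┃  
23.77│Hank Taylo┃ins configura░┃  
━━━━━━━━━━━━━━━━┛rocesses conf░┃  
The process optimizes batch op░┃  
                              ░┃  
                              ░┃  
The framework transforms data ░┃  
The system implements batch op░┃  
Each component maintains memor░┃  


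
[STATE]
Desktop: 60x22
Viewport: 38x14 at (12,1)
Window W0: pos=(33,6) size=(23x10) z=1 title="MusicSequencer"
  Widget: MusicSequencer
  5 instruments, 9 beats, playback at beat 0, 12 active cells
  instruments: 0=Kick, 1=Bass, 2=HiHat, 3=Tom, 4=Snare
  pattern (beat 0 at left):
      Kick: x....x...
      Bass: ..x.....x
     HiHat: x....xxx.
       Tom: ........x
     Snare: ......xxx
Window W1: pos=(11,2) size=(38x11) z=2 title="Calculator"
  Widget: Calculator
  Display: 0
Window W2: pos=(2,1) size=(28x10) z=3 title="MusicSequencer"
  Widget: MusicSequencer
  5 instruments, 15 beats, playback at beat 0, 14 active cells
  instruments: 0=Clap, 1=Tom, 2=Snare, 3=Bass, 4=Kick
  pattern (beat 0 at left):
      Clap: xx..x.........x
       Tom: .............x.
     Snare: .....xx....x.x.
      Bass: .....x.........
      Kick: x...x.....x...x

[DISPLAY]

━━━━━━━━━━━━━━━━━┓                    
uencer           ┃━━━━━━━━━━━━━━━━━━┓ 
─────────────────┨                  ┃ 
345678901234     ┃──────────────────┨ 
·█·········█     ┃                 0┃ 
··········█·     ┃                  ┃━
··██····█·█·     ┃                  ┃ 
··█·········     ┃                  ┃─
·█·····█···█     ┃                  ┃ 
━━━━━━━━━━━━━━━━━┛                  ┃ 
│ 1 │ 2 │ 3 │ - │                   ┃ 
━━━━━━━━━━━━━━━━━━━━━━━━━━━━━━━━━━━━┛ 
                     ┃   Tom········█ 
                     ┃ Snare······███ 


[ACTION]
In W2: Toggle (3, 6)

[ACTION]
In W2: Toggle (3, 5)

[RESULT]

━━━━━━━━━━━━━━━━━┓                    
uencer           ┃━━━━━━━━━━━━━━━━━━┓ 
─────────────────┨                  ┃ 
345678901234     ┃──────────────────┨ 
·█·········█     ┃                 0┃ 
··········█·     ┃                  ┃━
··██····█·█·     ┃                  ┃ 
···█········     ┃                  ┃─
·█·····█···█     ┃                  ┃ 
━━━━━━━━━━━━━━━━━┛                  ┃ 
│ 1 │ 2 │ 3 │ - │                   ┃ 
━━━━━━━━━━━━━━━━━━━━━━━━━━━━━━━━━━━━┛ 
                     ┃   Tom········█ 
                     ┃ Snare······███ 


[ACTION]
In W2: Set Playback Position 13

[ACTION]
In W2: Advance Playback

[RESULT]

━━━━━━━━━━━━━━━━━┓                    
uencer           ┃━━━━━━━━━━━━━━━━━━┓ 
─────────────────┨                  ┃ 
34567890123▼     ┃──────────────────┨ 
·█·········█     ┃                 0┃ 
··········█·     ┃                  ┃━
··██····█·█·     ┃                  ┃ 
···█········     ┃                  ┃─
·█·····█···█     ┃                  ┃ 
━━━━━━━━━━━━━━━━━┛                  ┃ 
│ 1 │ 2 │ 3 │ - │                   ┃ 
━━━━━━━━━━━━━━━━━━━━━━━━━━━━━━━━━━━━┛ 
                     ┃   Tom········█ 
                     ┃ Snare······███ 


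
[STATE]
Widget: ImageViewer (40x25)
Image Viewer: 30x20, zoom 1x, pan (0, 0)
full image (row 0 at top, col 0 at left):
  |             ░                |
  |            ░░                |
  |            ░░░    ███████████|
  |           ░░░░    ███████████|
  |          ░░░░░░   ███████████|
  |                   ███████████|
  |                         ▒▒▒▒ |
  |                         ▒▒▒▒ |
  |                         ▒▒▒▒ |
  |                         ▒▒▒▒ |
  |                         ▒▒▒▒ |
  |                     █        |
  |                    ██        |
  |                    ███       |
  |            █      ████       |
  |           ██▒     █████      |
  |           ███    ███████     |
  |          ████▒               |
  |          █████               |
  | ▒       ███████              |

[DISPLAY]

             ░                          
            ░░                          
            ░░░    ███████████          
           ░░░░    ███████████          
          ░░░░░░   ███████████          
                   ███████████          
                         ▒▒▒▒           
                         ▒▒▒▒           
                         ▒▒▒▒           
                         ▒▒▒▒           
                         ▒▒▒▒           
                     █                  
                    ██                  
                    ███                 
            █      ████                 
           ██▒     █████                
           ███    ███████               
          ████▒                         
          █████                         
 ▒       ███████                        
                                        
                                        
                                        
                                        
                                        


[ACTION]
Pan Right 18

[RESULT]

                                        
                                        
 ███████████                            
 ███████████                            
 ███████████                            
 ███████████                            
       ▒▒▒▒                             
       ▒▒▒▒                             
       ▒▒▒▒                             
       ▒▒▒▒                             
       ▒▒▒▒                             
   █                                    
  ██                                    
  ███                                   
 ████                                   
 █████                                  
███████                                 
                                        
                                        
                                        
                                        
                                        
                                        
                                        
                                        


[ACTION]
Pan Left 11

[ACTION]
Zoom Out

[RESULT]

      ░                                 
     ░░                                 
     ░░░    ███████████                 
    ░░░░    ███████████                 
   ░░░░░░   ███████████                 
            ███████████                 
                  ▒▒▒▒                  
                  ▒▒▒▒                  
                  ▒▒▒▒                  
                  ▒▒▒▒                  
                  ▒▒▒▒                  
              █                         
             ██                         
             ███                        
     █      ████                        
    ██▒     █████                       
    ███    ███████                      
   ████▒                                
   █████                                
  ███████                               
                                        
                                        
                                        
                                        
                                        


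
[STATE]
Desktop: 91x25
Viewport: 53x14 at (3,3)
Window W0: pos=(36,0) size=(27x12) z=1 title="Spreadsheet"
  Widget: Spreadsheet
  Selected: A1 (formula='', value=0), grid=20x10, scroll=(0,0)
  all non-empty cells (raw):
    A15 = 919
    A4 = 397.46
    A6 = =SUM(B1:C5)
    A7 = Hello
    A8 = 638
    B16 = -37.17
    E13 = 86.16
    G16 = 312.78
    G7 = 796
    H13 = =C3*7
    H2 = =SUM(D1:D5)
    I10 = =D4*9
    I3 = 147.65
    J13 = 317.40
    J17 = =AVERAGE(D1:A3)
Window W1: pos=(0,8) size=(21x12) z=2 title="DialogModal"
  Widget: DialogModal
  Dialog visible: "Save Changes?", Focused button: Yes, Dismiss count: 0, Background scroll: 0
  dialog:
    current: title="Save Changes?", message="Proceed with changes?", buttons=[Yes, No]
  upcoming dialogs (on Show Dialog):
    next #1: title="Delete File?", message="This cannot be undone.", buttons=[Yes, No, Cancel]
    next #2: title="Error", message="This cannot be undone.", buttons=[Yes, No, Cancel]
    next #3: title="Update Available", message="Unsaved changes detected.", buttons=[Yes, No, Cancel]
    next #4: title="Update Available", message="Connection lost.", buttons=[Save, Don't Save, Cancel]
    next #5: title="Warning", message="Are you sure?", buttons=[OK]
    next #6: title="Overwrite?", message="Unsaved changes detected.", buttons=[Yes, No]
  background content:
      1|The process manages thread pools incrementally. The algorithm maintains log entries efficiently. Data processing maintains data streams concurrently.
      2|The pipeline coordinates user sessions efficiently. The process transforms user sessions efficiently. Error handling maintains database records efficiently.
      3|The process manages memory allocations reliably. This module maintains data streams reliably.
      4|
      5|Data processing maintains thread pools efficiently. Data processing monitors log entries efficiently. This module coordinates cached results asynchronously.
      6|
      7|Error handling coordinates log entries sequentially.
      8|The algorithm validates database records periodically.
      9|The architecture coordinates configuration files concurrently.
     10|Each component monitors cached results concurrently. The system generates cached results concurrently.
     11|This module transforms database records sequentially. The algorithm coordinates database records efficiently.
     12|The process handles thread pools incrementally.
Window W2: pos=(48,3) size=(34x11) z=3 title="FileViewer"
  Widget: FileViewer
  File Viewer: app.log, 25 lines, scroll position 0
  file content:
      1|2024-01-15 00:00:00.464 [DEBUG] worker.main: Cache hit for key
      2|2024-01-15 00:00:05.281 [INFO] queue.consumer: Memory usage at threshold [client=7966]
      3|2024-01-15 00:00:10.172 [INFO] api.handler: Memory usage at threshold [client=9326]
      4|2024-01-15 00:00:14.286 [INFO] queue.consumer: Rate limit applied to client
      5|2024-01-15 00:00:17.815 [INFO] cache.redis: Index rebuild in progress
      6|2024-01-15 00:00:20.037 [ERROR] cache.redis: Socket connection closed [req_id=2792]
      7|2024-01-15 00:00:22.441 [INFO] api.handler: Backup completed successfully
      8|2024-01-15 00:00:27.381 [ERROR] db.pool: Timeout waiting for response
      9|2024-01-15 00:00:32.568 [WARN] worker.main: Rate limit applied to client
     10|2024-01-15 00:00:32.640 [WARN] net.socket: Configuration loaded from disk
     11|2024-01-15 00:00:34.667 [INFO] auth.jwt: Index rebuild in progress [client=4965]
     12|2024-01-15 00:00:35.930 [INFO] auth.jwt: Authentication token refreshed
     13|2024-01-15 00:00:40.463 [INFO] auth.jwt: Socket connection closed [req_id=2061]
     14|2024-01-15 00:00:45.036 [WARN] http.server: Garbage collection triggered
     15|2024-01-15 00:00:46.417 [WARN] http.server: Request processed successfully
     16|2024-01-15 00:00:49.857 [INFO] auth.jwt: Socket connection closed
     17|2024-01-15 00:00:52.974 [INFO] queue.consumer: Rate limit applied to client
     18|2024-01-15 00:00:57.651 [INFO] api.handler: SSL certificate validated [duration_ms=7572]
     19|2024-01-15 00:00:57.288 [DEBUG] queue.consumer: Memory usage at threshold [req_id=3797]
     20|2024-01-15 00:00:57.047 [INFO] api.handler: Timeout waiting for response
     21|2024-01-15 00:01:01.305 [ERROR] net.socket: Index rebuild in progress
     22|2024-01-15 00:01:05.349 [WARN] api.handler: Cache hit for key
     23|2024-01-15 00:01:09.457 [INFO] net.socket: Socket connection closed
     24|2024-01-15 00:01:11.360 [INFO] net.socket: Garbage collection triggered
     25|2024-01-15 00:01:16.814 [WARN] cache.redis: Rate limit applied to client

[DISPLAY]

                                 ┃A1:        ┏━━━━━━━
                                 ┃       A   ┃ FileVi
                                 ┃-----------┠───────
                                 ┃  1      [0┃2024-01
                                 ┃  2        ┃2024-01
━━━━━━━━━━━━━━━━━┓               ┃  3        ┃2024-01
ialogModal       ┃               ┃  4   397.4┃2024-01
─────────────────┨               ┃  5        ┃2024-01
e process manages┃               ┗━━━━━━━━━━━┃2024-01
┌─────────────┐di┃                           ┃2024-01
│Save Changes?│es┃                           ┗━━━━━━━
│Proceed with │  ┃                                   
│  [Yes]  No  │ai┃                                   
└─────────────┘  ┃                                   


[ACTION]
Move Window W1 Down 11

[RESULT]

                                 ┃A1:        ┏━━━━━━━
                                 ┃       A   ┃ FileVi
                                 ┃-----------┠───────
                                 ┃  1      [0┃2024-01
                                 ┃  2        ┃2024-01
                                 ┃  3        ┃2024-01
                                 ┃  4   397.4┃2024-01
                                 ┃  5        ┃2024-01
                                 ┗━━━━━━━━━━━┃2024-01
                                             ┃2024-01
━━━━━━━━━━━━━━━━━┓                           ┗━━━━━━━
ialogModal       ┃                                   
─────────────────┨                                   
e process manages┃                                   


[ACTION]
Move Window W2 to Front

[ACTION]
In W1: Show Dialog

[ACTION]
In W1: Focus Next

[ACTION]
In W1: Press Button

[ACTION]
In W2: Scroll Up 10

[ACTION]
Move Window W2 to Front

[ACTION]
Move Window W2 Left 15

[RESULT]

                              ┏━━━━━━━━━━━━━━━━━━━━━━
                              ┃ FileViewer           
                              ┠──────────────────────
                              ┃2024-01-15 00:00:00.46
                              ┃2024-01-15 00:00:05.28
                              ┃2024-01-15 00:00:10.17
                              ┃2024-01-15 00:00:14.28
                              ┃2024-01-15 00:00:17.81
                              ┃2024-01-15 00:00:20.03
                              ┃2024-01-15 00:00:22.44
━━━━━━━━━━━━━━━━━┓            ┗━━━━━━━━━━━━━━━━━━━━━━
ialogModal       ┃                                   
─────────────────┨                                   
e process manages┃                                   


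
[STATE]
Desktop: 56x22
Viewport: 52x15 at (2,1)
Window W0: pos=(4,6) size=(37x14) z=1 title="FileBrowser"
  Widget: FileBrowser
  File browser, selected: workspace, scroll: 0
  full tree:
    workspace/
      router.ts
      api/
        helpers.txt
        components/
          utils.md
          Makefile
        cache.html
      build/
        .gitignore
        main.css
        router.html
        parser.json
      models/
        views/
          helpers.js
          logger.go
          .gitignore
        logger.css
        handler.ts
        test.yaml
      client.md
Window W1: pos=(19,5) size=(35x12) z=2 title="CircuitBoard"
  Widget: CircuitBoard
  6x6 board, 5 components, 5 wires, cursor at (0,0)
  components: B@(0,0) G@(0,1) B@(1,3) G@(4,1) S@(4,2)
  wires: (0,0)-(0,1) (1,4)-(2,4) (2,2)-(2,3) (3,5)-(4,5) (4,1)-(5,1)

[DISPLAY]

                                                    
                                                    
                                                    
                                                    
                 ┏━━━━━━━━━━━━━━━━━━━━━━━━━━━━━━━━━┓
  ┏━━━━━━━━━━━━━━┃ CircuitBoard                    ┃
  ┃ FileBrowser  ┠─────────────────────────────────┨
  ┠──────────────┃   0 1 2 3 4 5                   ┃
  ┃> [-] workspac┃0  [B]─ G                        ┃
  ┃    router.ts ┃                                 ┃
  ┃    [+] api/  ┃1               B   ·            ┃
  ┃    [+] build/┃                    │            ┃
  ┃    [+] models┃2           · ─ ·   ·            ┃
  ┃    client.md ┃                                 ┃
  ┃              ┃3                       ·        ┃


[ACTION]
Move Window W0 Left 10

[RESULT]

                                                    
                                                    
                                                    
                                                    
                 ┏━━━━━━━━━━━━━━━━━━━━━━━━━━━━━━━━━┓
━━━━━━━━━━━━━━━━━┃ CircuitBoard                    ┃
FileBrowser      ┠─────────────────────────────────┨
─────────────────┃   0 1 2 3 4 5                   ┃
 [-] workspace/  ┃0  [B]─ G                        ┃
   router.ts     ┃                                 ┃
   [+] api/      ┃1               B   ·            ┃
   [+] build/    ┃                    │            ┃
   [+] models/   ┃2           · ─ ·   ·            ┃
   client.md     ┃                                 ┃
                 ┃3                       ·        ┃


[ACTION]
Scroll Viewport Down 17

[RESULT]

FileBrowser      ┠─────────────────────────────────┨
─────────────────┃   0 1 2 3 4 5                   ┃
 [-] workspace/  ┃0  [B]─ G                        ┃
   router.ts     ┃                                 ┃
   [+] api/      ┃1               B   ·            ┃
   [+] build/    ┃                    │            ┃
   [+] models/   ┃2           · ─ ·   ·            ┃
   client.md     ┃                                 ┃
                 ┃3                       ·        ┃
                 ┗━━━━━━━━━━━━━━━━━━━━━━━━━━━━━━━━━┛
                                  ┃                 
                                  ┃                 
━━━━━━━━━━━━━━━━━━━━━━━━━━━━━━━━━━┛                 
                                                    
                                                    


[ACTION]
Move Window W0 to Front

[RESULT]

FileBrowser                       ┃────────────────┨
──────────────────────────────────┨                ┃
 [-] workspace/                   ┃                ┃
   router.ts                      ┃                ┃
   [+] api/                       ┃   ·            ┃
   [+] build/                     ┃   │            ┃
   [+] models/                    ┃   ·            ┃
   client.md                      ┃                ┃
                                  ┃       ·        ┃
                                  ┃━━━━━━━━━━━━━━━━┛
                                  ┃                 
                                  ┃                 
━━━━━━━━━━━━━━━━━━━━━━━━━━━━━━━━━━┛                 
                                                    
                                                    


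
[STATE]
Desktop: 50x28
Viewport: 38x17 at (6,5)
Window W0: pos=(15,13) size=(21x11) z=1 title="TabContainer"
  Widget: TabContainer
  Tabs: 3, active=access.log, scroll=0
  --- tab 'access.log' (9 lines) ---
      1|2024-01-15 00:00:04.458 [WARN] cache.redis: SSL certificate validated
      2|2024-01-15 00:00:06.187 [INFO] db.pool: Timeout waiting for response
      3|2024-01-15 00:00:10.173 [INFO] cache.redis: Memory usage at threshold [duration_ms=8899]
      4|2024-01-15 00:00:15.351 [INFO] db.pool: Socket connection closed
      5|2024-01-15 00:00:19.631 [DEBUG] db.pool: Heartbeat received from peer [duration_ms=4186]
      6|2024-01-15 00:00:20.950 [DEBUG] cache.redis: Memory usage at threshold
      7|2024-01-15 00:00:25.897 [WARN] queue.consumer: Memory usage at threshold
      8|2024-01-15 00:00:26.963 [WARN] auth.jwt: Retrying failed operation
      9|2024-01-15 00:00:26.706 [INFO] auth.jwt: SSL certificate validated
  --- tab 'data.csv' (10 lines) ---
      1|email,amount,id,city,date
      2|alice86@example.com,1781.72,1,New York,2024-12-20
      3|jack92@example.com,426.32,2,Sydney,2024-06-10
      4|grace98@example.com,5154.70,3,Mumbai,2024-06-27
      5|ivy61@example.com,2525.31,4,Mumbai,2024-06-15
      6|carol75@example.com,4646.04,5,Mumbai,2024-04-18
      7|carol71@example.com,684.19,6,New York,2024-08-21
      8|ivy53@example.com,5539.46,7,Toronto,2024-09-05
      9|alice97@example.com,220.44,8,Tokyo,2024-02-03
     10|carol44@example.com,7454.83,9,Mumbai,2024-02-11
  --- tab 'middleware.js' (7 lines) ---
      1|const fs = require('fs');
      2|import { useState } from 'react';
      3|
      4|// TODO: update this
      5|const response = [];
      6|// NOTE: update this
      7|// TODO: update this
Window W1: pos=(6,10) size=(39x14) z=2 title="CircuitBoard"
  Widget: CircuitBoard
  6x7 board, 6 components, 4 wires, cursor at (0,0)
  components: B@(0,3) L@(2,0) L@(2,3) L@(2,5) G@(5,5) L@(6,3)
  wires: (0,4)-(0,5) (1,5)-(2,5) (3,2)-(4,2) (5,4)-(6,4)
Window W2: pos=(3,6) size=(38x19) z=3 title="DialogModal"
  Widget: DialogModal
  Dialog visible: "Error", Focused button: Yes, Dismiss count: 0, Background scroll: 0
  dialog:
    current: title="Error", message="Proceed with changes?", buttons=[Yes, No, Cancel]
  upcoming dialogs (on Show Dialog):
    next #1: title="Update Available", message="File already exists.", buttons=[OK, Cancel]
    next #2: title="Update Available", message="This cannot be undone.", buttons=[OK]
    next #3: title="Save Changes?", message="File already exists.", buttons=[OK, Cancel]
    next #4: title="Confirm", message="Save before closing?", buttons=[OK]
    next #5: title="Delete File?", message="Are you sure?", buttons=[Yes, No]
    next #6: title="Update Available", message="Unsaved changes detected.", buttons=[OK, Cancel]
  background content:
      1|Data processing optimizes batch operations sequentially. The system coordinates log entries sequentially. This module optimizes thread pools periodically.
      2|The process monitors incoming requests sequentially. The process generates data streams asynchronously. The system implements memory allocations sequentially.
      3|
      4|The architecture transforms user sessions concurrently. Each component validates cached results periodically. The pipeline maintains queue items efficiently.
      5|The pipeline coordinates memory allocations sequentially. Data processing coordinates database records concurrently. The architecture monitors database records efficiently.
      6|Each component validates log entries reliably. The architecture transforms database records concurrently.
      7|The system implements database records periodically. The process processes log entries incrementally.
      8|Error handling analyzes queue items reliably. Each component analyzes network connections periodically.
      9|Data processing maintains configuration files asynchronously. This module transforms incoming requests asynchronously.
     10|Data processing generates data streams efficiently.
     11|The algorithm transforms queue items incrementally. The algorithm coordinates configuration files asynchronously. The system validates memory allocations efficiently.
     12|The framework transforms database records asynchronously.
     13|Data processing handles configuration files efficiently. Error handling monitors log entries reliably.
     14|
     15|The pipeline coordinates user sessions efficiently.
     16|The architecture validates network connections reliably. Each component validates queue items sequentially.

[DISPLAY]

                                      
━━━━━━━━━━━━━━━━━━━━━━━━━━━━━━━━━━┓   
ialogModal                        ┃   
──────────────────────────────────┨   
ta processing optimizes batch oper┃   
e process monitors incoming reques┃━━━
                                  ┃   
e architecture transforms user ses┃───
e pipeline coordinates memory allo┃   
ch ┌───────────────────────┐ntries┃   
e s│         Error         │ recor┃   
ror│ Proceed with changes? │items ┃   
ta │  [Yes]  No   Cancel   │igurat┃   
ta └───────────────────────┘ strea┃   
e algorithm transforms queue items┃   
e framework transforms database re┃   
ta processing handles configuratio┃   


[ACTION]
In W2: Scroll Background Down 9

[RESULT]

                                      
━━━━━━━━━━━━━━━━━━━━━━━━━━━━━━━━━━┓   
ialogModal                        ┃   
──────────────────────────────────┨   
ta processing generates data strea┃   
e algorithm transforms queue items┃━━━
e framework transforms database re┃   
ta processing handles configuratio┃───
                                  ┃   
e p┌───────────────────────┐sessio┃   
e a│         Error         │work c┃   
   │ Proceed with changes? │      ┃   
   │  [Yes]  No   Cancel   │      ┃   
   └───────────────────────┘      ┃   
                                  ┃   
                                  ┃   
                                  ┃   


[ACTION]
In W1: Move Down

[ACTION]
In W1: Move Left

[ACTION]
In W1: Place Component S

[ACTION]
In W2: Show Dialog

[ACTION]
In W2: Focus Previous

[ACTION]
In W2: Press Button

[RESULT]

                                      
━━━━━━━━━━━━━━━━━━━━━━━━━━━━━━━━━━┓   
ialogModal                        ┃   
──────────────────────────────────┨   
ta processing generates data strea┃   
e algorithm transforms queue items┃━━━
e framework transforms database re┃   
ta processing handles configuratio┃───
                                  ┃   
e pipeline coordinates user sessio┃   
e architecture validates network c┃   
                                  ┃   
                                  ┃   
                                  ┃   
                                  ┃   
                                  ┃   
                                  ┃   


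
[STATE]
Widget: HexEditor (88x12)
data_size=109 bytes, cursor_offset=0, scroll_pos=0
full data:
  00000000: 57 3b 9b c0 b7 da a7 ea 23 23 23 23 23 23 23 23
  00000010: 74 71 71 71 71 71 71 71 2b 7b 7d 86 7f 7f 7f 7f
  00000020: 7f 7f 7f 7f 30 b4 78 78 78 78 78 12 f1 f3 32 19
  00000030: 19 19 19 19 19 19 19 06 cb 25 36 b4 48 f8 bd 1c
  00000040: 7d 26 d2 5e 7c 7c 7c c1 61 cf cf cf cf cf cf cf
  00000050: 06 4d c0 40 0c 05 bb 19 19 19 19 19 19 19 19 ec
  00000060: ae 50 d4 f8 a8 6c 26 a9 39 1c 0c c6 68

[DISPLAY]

00000000  57 3b 9b c0 b7 da a7 ea  23 23 23 23 23 23 23 23  |W;......########|          
00000010  74 71 71 71 71 71 71 71  2b 7b 7d 86 7f 7f 7f 7f  |tqqqqqqq+{}.....|          
00000020  7f 7f 7f 7f 30 b4 78 78  78 78 78 12 f1 f3 32 19  |....0.xxxxx...2.|          
00000030  19 19 19 19 19 19 19 06  cb 25 36 b4 48 f8 bd 1c  |.........%6.H...|          
00000040  7d 26 d2 5e 7c 7c 7c c1  61 cf cf cf cf cf cf cf  |}&.^|||.a.......|          
00000050  06 4d c0 40 0c 05 bb 19  19 19 19 19 19 19 19 ec  |.M.@............|          
00000060  ae 50 d4 f8 a8 6c 26 a9  39 1c 0c c6 68           |.P...l&.9...h   |          
                                                                                        
                                                                                        
                                                                                        
                                                                                        
                                                                                        


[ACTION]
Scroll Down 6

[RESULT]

00000060  ae 50 d4 f8 a8 6c 26 a9  39 1c 0c c6 68           |.P...l&.9...h   |          
                                                                                        
                                                                                        
                                                                                        
                                                                                        
                                                                                        
                                                                                        
                                                                                        
                                                                                        
                                                                                        
                                                                                        
                                                                                        


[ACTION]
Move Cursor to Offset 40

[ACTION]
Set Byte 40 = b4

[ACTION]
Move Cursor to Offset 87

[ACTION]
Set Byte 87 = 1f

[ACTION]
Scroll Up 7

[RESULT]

00000000  57 3b 9b c0 b7 da a7 ea  23 23 23 23 23 23 23 23  |W;......########|          
00000010  74 71 71 71 71 71 71 71  2b 7b 7d 86 7f 7f 7f 7f  |tqqqqqqq+{}.....|          
00000020  7f 7f 7f 7f 30 b4 78 78  b4 78 78 12 f1 f3 32 19  |....0.xx.xx...2.|          
00000030  19 19 19 19 19 19 19 06  cb 25 36 b4 48 f8 bd 1c  |.........%6.H...|          
00000040  7d 26 d2 5e 7c 7c 7c c1  61 cf cf cf cf cf cf cf  |}&.^|||.a.......|          
00000050  06 4d c0 40 0c 05 bb 1F  19 19 19 19 19 19 19 ec  |.M.@............|          
00000060  ae 50 d4 f8 a8 6c 26 a9  39 1c 0c c6 68           |.P...l&.9...h   |          
                                                                                        
                                                                                        
                                                                                        
                                                                                        
                                                                                        
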